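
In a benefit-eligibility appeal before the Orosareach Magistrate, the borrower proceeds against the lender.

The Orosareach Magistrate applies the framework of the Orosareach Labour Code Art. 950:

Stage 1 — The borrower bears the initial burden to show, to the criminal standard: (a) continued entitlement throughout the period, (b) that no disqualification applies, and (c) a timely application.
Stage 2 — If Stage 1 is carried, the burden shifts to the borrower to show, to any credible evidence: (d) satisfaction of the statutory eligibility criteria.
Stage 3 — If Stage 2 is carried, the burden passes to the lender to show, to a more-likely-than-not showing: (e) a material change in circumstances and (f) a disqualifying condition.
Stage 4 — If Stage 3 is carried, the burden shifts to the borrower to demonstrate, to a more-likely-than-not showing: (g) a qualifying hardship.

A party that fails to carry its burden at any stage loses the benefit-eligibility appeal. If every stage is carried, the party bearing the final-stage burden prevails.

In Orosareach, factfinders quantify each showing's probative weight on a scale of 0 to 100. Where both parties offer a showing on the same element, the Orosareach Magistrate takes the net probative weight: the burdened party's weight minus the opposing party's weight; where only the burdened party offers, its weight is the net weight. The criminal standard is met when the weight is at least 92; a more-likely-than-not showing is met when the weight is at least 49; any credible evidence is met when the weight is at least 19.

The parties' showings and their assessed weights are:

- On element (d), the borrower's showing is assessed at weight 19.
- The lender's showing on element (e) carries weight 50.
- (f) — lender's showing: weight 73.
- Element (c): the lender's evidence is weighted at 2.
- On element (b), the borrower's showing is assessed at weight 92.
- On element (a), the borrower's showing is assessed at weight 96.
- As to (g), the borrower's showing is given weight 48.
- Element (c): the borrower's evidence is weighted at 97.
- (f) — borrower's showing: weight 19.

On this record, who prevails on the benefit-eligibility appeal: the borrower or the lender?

Stage 1 (borrower, the criminal standard, weight is at least 92): (a) 96 ≥ 92 — meets; (b) 92 ≥ 92 — meets; (c) net 97−2=95 ≥ 92 — meets.
  Stage 1 is satisfied; the borrower continues to bear the burden.
Stage 2 (borrower, any credible evidence, weight is at least 19): (d) 19 ≥ 19 — meets.
  Stage 2 is satisfied; the onus moves to the lender.
Stage 3 (lender, a more-likely-than-not showing, weight is at least 49): (e) 50 ≥ 49 — meets; (f) net 73−19=54 ≥ 49 — meets.
  The lender carries Stage 3; the borrower now bears the burden.
Stage 4 (borrower, a more-likely-than-not showing, weight is at least 49): (g) 48 < 49 — fails.
  Stage 4 not carried; the borrower fails its burden.
The analysis ends at Stage 4; the lender prevails.

lender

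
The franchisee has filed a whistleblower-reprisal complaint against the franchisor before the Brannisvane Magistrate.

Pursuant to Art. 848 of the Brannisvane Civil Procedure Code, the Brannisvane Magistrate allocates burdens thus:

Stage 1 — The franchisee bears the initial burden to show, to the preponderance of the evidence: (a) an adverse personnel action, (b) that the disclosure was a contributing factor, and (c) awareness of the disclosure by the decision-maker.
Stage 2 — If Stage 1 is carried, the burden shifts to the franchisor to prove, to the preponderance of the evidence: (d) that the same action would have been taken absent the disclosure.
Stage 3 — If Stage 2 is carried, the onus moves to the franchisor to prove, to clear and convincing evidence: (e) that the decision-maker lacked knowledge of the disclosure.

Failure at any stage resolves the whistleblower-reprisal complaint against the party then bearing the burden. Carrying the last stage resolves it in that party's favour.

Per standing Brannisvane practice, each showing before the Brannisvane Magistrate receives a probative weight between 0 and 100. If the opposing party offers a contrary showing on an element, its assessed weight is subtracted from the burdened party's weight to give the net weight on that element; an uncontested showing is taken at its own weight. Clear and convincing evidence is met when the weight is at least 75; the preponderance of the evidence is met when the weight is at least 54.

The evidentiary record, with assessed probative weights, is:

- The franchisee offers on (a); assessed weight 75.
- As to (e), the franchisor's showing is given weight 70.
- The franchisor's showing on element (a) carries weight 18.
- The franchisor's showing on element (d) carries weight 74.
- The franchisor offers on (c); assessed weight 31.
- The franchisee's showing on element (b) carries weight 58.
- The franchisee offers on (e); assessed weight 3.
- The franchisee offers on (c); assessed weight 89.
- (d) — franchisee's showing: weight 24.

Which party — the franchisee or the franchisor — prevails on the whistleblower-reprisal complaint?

At Stage 1 the franchisee must meet the preponderance of the evidence (weight is at least 54): on (a) the weight is 75 less the opposing 18 gives net 57, ≥ 54, so (a) meets the standard; on (b) the weight is 58, which does reach 54, so (b) meets the standard; on (c) the weight is 89 less the opposing 31 gives net 58, ≥ 54, so (c) meets the standard.
  The franchisee carries Stage 1; the franchisor now bears the burden.
At Stage 2 the franchisor must meet the preponderance of the evidence (weight is at least 54): on (d) the weight is 74 less the opposing 24 gives net 50, < 54, so (d) does not meet the standard.
  The franchisor does not carry Stage 2.
The franchisee prevails.

franchisee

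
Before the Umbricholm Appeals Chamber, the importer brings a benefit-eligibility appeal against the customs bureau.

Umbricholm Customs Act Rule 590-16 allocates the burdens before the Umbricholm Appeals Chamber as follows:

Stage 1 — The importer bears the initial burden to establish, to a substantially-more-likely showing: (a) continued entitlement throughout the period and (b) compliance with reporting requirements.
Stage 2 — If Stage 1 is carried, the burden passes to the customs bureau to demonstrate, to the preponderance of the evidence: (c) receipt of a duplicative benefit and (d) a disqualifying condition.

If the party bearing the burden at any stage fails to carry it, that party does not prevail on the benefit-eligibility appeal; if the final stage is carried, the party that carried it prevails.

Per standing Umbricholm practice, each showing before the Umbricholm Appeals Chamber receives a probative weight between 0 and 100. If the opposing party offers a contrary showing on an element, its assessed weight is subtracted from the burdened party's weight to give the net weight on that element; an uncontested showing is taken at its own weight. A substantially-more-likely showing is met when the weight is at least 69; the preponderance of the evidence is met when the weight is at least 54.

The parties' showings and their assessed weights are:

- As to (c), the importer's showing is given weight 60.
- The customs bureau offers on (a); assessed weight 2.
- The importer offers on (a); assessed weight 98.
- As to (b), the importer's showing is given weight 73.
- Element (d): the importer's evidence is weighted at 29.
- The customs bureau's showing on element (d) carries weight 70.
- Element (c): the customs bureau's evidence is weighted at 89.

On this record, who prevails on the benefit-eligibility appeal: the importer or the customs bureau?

importer

At Stage 1 the importer must meet a substantially-more-likely showing (weight is at least 69): on (a) the weight is 98 less the opposing 2 gives net 96, ≥ 69, so (a) meets the standard; on (b) the weight is 73, which does reach 69, so (b) meets the standard.
  Stage 1 is satisfied; the onus moves to the customs bureau.
At Stage 2 the customs bureau must meet the preponderance of the evidence (weight is at least 54): on (c) the weight is 89 less the opposing 60 gives net 29, which does not reach 54, so (c) does not meet the standard; on (d) the weight is 70 less the opposing 29 gives net 41, < 54, so (d) does not meet the standard.
  Stage 2 not carried; the customs bureau fails its burden.
The importer prevails.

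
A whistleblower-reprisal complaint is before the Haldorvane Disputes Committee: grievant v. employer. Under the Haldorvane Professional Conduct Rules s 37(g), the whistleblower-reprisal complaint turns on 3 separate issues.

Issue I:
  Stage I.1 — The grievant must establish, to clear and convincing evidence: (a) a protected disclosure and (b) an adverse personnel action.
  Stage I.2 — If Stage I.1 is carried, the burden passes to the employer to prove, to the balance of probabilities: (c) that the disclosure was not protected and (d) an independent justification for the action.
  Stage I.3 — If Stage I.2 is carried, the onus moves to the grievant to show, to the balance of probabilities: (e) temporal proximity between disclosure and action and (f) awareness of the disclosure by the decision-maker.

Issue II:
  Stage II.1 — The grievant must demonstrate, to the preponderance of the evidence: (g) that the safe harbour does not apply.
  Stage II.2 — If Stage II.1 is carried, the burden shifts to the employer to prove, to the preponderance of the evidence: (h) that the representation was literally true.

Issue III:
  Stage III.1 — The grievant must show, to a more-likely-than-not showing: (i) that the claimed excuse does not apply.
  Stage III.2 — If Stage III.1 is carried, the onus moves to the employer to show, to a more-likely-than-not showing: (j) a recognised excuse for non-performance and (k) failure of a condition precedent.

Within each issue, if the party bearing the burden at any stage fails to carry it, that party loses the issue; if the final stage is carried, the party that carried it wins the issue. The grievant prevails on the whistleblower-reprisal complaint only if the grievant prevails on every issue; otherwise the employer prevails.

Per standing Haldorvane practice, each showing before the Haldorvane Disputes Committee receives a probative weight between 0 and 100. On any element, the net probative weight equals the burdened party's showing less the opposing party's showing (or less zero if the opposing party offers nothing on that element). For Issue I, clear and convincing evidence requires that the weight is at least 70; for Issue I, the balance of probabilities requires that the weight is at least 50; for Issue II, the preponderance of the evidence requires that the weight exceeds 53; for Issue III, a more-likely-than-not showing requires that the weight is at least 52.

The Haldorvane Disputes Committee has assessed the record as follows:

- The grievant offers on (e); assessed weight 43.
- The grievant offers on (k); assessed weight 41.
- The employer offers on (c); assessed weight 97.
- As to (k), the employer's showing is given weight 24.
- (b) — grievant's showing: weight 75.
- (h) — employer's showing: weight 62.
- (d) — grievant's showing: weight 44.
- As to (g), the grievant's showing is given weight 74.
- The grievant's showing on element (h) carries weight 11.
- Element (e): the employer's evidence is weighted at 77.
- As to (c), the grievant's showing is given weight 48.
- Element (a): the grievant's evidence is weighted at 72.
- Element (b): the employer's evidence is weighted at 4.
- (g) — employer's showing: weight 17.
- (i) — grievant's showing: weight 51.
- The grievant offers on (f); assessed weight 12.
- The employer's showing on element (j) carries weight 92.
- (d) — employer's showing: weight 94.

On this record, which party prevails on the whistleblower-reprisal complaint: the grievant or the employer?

employer

— Issue I —
Stage I.1 — burden on grievant; standard: clear and convincing evidence (weight is at least 70).
    (a): 72 ≥ 70 [met]
    (b): 75 − 4 = 71 ≥ 70 [met]
  Stage I.1 is satisfied; the onus moves to the employer.
Stage I.2 — burden on employer; standard: the balance of probabilities (weight is at least 50).
    (c): 97 − 48 = 49 < 50 [not met]
    (d): 94 − 44 = 50 ≥ 50 [met]
  Not every element is met, so the employer fails to carry Stage I.2.
So the grievant prevails on this issue.
— Issue II —
Stage II.1 — burden on grievant; standard: the preponderance of the evidence (weight exceeds 53).
    (g): 74 − 17 = 57 > 53 [met]
  All elements met. The burden passes to the employer.
Stage II.2 — burden on employer; standard: the preponderance of the evidence (weight exceeds 53).
    (h): 62 − 11 = 51 ≤ 53 [not met]
  The employer does not carry Stage II.2.
The grievant prevails on this issue.
— Issue III —
Stage III.1 — burden on grievant; standard: a more-likely-than-not showing (weight is at least 52).
    (i): 51 < 52 [not met]
  The grievant does not carry Stage III.1.
The analysis ends at Stage III.1; the employer prevails on this issue.
Per-issue: Issue I → grievant; Issue II → grievant; Issue III → employer. The grievant must prevail on every issue; overall, the employer prevails.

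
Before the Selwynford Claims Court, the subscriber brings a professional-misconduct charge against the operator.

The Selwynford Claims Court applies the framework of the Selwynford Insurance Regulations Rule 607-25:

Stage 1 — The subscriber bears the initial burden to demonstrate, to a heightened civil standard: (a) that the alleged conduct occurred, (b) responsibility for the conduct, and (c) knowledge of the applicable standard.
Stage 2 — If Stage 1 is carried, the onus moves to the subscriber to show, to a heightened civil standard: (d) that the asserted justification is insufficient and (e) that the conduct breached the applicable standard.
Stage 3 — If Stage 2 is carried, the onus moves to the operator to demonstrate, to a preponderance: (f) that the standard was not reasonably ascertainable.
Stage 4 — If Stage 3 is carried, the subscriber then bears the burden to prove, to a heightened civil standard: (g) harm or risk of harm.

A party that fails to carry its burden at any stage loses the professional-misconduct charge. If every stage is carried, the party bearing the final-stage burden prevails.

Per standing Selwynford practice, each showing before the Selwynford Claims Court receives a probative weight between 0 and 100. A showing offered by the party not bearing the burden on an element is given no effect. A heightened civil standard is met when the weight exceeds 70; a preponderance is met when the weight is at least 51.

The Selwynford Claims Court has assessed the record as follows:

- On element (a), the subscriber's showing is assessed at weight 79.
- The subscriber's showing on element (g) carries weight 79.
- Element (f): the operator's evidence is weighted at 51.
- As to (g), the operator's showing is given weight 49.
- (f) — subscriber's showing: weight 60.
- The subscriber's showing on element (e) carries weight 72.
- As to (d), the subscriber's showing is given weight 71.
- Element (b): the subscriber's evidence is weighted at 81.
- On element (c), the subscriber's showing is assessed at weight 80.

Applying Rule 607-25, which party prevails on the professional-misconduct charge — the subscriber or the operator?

Stage 1 — burden on subscriber; standard: a heightened civil standard (weight exceeds 70).
    (a): 79 > 70 [met]
    (b): 81 > 70 [met]
    (c): 80 > 70 [met]
  Stage 1 carried; the burden remains with the subscriber.
Stage 2 — burden on subscriber; standard: a heightened civil standard (weight exceeds 70).
    (d): 71 > 70 [met]
    (e): 72 > 70 [met]
  All elements met. The burden passes to the operator.
Stage 3 — burden on operator; standard: a preponderance (weight is at least 51).
    (f): 51 (subscriber's 60 disregarded) ≥ 51 [met]
  Stage 3 is satisfied; the onus moves to the subscriber.
Stage 4 — burden on subscriber; standard: a heightened civil standard (weight exceeds 70).
    (g): 79 (operator's 49 disregarded) > 70 [met]
  Stage 4 carried; the final stage is satisfied.
All stages carried — the subscriber prevails.

subscriber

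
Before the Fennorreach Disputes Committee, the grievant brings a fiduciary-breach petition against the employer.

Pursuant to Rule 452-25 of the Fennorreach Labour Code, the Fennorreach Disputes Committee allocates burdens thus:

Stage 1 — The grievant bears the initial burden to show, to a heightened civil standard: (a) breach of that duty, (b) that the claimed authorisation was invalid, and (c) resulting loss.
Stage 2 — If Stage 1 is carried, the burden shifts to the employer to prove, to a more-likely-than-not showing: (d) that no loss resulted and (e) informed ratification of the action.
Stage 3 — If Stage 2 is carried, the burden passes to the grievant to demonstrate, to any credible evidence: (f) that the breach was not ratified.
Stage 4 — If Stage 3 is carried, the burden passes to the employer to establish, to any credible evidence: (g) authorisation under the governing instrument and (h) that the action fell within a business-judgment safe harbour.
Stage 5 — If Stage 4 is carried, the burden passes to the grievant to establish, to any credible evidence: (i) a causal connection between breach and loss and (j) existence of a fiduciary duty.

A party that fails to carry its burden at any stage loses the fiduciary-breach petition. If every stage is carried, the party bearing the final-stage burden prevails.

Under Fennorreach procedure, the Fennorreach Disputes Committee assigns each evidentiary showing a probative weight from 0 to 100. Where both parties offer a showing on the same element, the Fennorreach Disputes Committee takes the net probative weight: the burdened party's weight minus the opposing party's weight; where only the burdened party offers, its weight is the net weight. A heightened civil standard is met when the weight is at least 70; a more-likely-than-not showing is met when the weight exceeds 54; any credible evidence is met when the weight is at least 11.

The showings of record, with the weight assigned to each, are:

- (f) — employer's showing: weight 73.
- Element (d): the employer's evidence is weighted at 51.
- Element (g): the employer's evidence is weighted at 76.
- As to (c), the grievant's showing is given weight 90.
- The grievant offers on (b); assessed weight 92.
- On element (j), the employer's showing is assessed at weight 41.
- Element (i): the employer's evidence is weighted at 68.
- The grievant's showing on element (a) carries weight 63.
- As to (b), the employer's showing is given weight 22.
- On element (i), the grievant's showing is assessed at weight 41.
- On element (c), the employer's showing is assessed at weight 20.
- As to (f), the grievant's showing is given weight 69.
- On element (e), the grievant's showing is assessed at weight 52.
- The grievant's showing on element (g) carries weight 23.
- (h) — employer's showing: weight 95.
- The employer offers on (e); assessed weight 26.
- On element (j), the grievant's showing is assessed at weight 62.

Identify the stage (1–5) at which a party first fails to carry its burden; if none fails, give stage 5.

stage 1

At Stage 1 the grievant must meet a heightened civil standard (weight is at least 70): on (a) the weight is 63, which does not reach 70, so (a) does not meet the standard; on (b) the weight is 92 less the opposing 22 gives net 70, ≥ 70, so (b) meets the standard; on (c) the weight is 90 less the opposing 20 gives net 70, which does reach 70, so (c) meets the standard.
  The grievant does not carry Stage 1.
The employer prevails.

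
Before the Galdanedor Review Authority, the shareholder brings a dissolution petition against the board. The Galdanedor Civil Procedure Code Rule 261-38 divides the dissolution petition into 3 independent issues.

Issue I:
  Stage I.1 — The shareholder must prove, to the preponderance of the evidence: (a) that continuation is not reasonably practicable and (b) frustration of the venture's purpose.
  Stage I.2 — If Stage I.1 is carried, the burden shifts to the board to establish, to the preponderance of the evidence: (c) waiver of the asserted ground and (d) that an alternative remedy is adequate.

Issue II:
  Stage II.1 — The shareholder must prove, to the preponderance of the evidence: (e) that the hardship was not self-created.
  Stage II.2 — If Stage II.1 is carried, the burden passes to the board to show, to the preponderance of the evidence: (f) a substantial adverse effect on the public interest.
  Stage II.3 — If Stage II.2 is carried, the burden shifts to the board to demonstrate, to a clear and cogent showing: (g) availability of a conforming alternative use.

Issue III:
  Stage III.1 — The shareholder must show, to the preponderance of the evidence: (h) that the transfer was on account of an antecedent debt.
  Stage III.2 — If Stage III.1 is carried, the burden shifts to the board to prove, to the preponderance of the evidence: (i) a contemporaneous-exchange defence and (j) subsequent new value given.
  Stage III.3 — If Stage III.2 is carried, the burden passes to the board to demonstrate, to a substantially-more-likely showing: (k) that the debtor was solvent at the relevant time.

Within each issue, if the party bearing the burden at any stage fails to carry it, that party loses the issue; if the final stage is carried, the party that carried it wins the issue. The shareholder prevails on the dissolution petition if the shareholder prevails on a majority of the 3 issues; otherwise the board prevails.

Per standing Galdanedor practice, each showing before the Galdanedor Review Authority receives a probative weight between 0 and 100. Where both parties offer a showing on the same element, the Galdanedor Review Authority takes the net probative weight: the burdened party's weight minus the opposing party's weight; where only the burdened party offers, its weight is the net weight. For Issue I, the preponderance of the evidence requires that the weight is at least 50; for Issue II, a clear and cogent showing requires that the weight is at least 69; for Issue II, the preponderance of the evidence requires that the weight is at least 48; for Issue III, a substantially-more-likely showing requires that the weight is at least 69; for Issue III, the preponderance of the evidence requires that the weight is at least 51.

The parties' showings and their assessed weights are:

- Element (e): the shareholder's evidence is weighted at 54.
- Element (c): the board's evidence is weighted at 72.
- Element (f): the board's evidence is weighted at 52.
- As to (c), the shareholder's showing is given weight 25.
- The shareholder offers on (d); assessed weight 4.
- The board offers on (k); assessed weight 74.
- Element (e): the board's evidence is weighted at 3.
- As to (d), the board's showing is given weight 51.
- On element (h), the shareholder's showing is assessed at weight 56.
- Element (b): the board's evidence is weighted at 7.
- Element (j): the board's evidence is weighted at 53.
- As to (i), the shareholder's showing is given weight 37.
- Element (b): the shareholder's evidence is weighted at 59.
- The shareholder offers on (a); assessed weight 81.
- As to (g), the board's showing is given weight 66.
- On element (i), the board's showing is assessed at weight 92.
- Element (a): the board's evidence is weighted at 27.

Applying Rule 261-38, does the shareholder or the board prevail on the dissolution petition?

shareholder

— Issue I —
Stage I.1 — burden on shareholder; standard: the preponderance of the evidence (weight is at least 50).
    (a): 81 − 27 = 54 ≥ 50 [met]
    (b): 59 − 7 = 52 ≥ 50 [met]
  Stage I.1 carried; the burden shifts to the board.
Stage I.2 — burden on board; standard: the preponderance of the evidence (weight is at least 50).
    (c): 72 − 25 = 47 < 50 [not met]
    (d): 51 − 4 = 47 < 50 [not met]
  Stage I.2 not carried; the board fails its burden.
So the shareholder prevails on this issue.
— Issue II —
At Stage II.1 the shareholder must meet the preponderance of the evidence (weight is at least 48): on (e) the weight is 54 less the opposing 3 gives net 51, ≥ 48, so (e) meets the standard.
  Stage II.1 carried; the burden shifts to the board.
At Stage II.2 the board must meet the preponderance of the evidence (weight is at least 48): on (f) the weight is 52, which does reach 48, so (f) meets the standard.
  Stage II.2 carried; the burden remains with the board.
At Stage II.3 the board must meet a clear and cogent showing (weight is at least 69): on (g) the weight is 66, which does not reach 69, so (g) does not meet the standard.
  The board does not carry Stage II.3.
The analysis ends at Stage II.3; the shareholder prevails on this issue.
— Issue III —
Stage III.1 (shareholder, the preponderance of the evidence, weight is at least 51): (h) 56 ≥ 51 — meets.
  Stage III.1 is satisfied; the onus moves to the board.
Stage III.2 (board, the preponderance of the evidence, weight is at least 51): (i) net 92−37=55 ≥ 51 — meets; (j) 53 ≥ 51 — meets.
  Stage III.2 is satisfied; the board continues to bear the burden.
Stage III.3 (board, a substantially-more-likely showing, weight is at least 69): (k) 74 ≥ 69 — meets.
  All elements met at the final stage.
With every stage satisfied, the board prevails on this issue.
Per-issue: Issue I → shareholder; Issue II → shareholder; Issue III → board. The shareholder must prevail on a majority of issues; overall, the shareholder prevails.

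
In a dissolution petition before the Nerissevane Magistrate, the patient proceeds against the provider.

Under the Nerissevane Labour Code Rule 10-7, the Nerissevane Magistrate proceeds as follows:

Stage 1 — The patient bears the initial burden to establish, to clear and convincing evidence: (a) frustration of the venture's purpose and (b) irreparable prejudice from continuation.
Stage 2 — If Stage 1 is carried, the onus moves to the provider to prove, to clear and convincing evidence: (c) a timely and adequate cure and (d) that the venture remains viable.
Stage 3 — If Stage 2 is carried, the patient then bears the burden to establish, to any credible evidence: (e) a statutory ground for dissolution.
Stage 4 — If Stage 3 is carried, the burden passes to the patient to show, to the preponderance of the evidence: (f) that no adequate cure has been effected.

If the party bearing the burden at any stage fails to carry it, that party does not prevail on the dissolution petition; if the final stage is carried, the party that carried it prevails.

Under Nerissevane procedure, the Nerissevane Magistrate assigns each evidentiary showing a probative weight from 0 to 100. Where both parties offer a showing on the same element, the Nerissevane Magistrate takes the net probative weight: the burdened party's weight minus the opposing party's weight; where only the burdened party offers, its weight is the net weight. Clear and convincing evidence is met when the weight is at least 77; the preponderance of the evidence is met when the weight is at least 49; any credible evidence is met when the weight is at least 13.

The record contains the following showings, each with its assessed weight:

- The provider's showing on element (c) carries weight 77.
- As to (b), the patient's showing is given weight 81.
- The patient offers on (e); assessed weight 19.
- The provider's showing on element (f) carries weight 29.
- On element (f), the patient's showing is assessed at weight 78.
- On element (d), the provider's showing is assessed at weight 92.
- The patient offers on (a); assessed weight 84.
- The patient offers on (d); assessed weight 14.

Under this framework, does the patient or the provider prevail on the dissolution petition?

Stage 1 (patient, clear and convincing evidence, weight is at least 77): (a) 84 ≥ 77 — meets; (b) 81 ≥ 77 — meets.
  Stage 1 carried; the burden shifts to the provider.
Stage 2 (provider, clear and convincing evidence, weight is at least 77): (c) 77 ≥ 77 — meets; (d) net 92−14=78 ≥ 77 — meets.
  All elements met. The burden passes to the patient.
Stage 3 (patient, any credible evidence, weight is at least 13): (e) 19 ≥ 13 — meets.
  All elements met. The patient retains the burden for Stage 4.
Stage 4 (patient, the preponderance of the evidence, weight is at least 49): (f) net 78−29=49 ≥ 49 — meets.
  Stage 4 carried; the final stage is satisfied.
All stages carried — the patient prevails.

patient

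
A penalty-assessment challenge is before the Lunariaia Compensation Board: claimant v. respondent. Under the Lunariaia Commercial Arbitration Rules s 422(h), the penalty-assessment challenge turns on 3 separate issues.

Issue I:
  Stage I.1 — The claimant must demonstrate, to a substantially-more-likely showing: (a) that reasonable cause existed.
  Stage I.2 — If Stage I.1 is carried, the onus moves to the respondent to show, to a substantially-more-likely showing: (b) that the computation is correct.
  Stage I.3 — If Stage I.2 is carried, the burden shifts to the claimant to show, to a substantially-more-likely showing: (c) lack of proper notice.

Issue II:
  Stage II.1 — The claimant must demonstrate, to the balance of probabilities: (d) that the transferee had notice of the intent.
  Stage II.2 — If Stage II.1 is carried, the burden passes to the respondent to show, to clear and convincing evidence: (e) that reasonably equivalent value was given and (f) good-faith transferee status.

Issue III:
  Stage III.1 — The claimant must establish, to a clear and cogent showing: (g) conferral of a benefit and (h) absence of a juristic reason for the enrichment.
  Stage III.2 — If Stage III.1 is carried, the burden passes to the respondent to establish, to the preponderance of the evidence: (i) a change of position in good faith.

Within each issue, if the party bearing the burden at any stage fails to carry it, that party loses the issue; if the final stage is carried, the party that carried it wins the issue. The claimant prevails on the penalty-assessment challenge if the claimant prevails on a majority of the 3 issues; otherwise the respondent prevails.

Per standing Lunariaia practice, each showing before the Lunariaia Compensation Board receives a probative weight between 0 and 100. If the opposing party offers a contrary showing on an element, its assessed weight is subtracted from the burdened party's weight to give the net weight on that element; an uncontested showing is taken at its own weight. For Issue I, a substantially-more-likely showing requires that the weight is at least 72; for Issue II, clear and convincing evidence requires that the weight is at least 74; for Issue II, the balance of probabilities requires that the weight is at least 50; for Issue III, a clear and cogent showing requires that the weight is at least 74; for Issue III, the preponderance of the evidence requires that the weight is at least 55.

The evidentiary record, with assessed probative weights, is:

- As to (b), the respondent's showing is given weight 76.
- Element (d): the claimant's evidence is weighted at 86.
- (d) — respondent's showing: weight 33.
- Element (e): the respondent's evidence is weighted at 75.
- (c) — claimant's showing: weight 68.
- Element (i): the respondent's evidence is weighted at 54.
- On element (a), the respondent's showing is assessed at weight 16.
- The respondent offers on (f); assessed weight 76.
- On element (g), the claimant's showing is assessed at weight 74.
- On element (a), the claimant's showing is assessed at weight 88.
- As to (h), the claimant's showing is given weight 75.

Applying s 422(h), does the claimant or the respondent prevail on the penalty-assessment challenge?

— Issue I —
Stage I.1 — burden on claimant; standard: a substantially-more-likely showing (weight is at least 72).
    (a): 88 − 16 = 72 ≥ 72 [met]
  All elements met. The burden passes to the respondent.
Stage I.2 — burden on respondent; standard: a substantially-more-likely showing (weight is at least 72).
    (b): 76 ≥ 72 [met]
  The respondent carries Stage I.2; the claimant now bears the burden.
Stage I.3 — burden on claimant; standard: a substantially-more-likely showing (weight is at least 72).
    (c): 68 < 72 [not met]
  The claimant does not carry Stage I.3.
The analysis ends at Stage I.3; the respondent prevails on this issue.
— Issue II —
Stage II.1 (claimant, the balance of probabilities, weight is at least 50): (d) net 86−33=53 ≥ 50 — meets.
  Stage II.1 is satisfied; the onus moves to the respondent.
Stage II.2 (respondent, clear and convincing evidence, weight is at least 74): (e) 75 ≥ 74 — meets; (f) 76 ≥ 74 — meets.
  Stage II.2 carried; the final stage is satisfied.
With every stage satisfied, the respondent prevails on this issue.
— Issue III —
At Stage III.1 the claimant must meet a clear and cogent showing (weight is at least 74): on (g) the weight is 74, ≥ 74, so (g) meets the standard; on (h) the weight is 75, ≥ 74, so (h) meets the standard.
  The claimant carries Stage III.1; the respondent now bears the burden.
At Stage III.2 the respondent must meet the preponderance of the evidence (weight is at least 55): on (i) the weight is 54, which does not reach 55, so (i) does not meet the standard.
  The respondent does not carry Stage III.2.
The claimant prevails on this issue.
Per-issue: Issue I → respondent; Issue II → respondent; Issue III → claimant. The claimant must prevail on a majority of issues; overall, the respondent prevails.

respondent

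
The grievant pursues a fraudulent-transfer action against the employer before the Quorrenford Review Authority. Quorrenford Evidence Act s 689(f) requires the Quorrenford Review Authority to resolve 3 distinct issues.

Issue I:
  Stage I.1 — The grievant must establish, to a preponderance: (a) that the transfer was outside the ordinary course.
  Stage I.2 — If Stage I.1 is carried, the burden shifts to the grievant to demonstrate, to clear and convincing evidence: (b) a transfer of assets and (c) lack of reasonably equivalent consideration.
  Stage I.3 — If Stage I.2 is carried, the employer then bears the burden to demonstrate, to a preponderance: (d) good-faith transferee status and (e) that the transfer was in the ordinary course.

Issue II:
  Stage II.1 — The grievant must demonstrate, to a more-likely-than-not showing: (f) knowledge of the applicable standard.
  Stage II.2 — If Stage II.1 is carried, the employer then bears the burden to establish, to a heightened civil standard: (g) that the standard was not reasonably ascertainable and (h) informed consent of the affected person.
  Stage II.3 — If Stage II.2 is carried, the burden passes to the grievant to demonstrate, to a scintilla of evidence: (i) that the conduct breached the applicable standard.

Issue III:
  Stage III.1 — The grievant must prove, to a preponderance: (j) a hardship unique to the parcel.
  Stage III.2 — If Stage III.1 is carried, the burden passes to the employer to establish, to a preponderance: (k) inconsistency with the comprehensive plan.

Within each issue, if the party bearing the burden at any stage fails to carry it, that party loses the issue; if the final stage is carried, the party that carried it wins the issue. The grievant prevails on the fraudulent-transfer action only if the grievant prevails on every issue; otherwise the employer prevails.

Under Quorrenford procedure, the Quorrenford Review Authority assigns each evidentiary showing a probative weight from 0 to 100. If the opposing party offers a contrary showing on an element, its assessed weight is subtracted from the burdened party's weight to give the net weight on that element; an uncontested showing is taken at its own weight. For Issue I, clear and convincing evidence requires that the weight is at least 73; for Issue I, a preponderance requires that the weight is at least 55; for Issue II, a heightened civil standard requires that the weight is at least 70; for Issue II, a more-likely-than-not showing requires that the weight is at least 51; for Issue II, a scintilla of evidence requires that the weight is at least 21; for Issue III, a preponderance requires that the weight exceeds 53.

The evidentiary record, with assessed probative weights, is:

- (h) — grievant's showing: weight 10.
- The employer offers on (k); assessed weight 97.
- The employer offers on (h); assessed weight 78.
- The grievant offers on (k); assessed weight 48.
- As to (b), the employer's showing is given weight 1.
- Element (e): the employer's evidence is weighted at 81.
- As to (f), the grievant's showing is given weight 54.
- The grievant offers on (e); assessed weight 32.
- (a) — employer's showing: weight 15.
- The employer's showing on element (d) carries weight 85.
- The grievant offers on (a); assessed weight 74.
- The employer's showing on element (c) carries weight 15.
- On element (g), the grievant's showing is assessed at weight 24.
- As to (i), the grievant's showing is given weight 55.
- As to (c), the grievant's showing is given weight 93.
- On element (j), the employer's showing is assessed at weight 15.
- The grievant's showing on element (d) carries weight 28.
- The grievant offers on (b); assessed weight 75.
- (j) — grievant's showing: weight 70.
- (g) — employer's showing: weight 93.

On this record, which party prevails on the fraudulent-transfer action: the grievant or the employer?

grievant

— Issue I —
Stage I.1 (grievant, a preponderance, weight is at least 55): (a) net 74−15=59 ≥ 55 — meets.
  Stage I.1 carried; the burden remains with the grievant.
Stage I.2 (grievant, clear and convincing evidence, weight is at least 73): (b) net 75−1=74 ≥ 73 — meets; (c) net 93−15=78 ≥ 73 — meets.
  All elements met. The burden passes to the employer.
Stage I.3 (employer, a preponderance, weight is at least 55): (d) net 85−28=57 ≥ 55 — meets; (e) net 81−32=49 < 55 — fails.
  Not every element is met, so the employer fails to carry Stage I.3.
The analysis ends at Stage I.3; the grievant prevails on this issue.
— Issue II —
Stage II.1 (grievant, a more-likely-than-not showing, weight is at least 51): (f) 54 ≥ 51 — meets.
  Stage II.1 is satisfied; the onus moves to the employer.
Stage II.2 (employer, a heightened civil standard, weight is at least 70): (g) net 93−24=69 < 70 — fails; (h) net 78−10=68 < 70 — fails.
  Stage II.2 not carried; the employer fails its burden.
So the grievant prevails on this issue.
— Issue III —
Stage III.1 (grievant, a preponderance, weight exceeds 53): (j) net 70−15=55 > 53 — meets.
  Stage III.1 is satisfied; the onus moves to the employer.
Stage III.2 (employer, a preponderance, weight exceeds 53): (k) net 97−48=49 ≤ 53 — fails.
  Stage III.2 not carried; the employer fails its burden.
The analysis ends at Stage III.2; the grievant prevails on this issue.
Per-issue: Issue I → grievant; Issue II → grievant; Issue III → grievant. The grievant must prevail on every issue; overall, the grievant prevails.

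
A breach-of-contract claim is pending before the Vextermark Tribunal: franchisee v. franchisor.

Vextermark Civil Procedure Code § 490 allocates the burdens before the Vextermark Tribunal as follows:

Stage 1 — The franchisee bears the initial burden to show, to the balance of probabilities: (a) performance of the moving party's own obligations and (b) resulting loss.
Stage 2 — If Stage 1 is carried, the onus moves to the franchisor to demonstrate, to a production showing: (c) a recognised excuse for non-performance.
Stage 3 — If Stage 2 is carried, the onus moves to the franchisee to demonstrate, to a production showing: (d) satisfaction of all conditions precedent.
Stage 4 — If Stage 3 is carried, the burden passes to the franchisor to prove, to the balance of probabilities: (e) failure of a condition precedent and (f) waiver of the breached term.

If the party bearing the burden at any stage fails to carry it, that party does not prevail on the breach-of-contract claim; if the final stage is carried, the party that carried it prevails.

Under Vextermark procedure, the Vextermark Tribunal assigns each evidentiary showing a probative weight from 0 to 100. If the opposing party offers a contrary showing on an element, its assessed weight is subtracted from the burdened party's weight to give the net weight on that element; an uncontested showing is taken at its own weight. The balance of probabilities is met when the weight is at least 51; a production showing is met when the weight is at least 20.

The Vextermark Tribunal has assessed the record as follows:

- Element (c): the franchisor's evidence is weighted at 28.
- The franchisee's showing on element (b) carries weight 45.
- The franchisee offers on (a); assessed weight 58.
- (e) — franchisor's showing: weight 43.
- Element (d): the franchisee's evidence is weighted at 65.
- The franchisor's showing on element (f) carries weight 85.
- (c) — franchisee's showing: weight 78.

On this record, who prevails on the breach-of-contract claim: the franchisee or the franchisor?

At Stage 1 the franchisee must meet the balance of probabilities (weight is at least 51): on (a) the weight is 58, ≥ 51, so (a) meets the standard; on (b) the weight is 45, < 51, so (b) does not meet the standard.
  The franchisee does not carry Stage 1.
So the franchisor prevails.

franchisor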